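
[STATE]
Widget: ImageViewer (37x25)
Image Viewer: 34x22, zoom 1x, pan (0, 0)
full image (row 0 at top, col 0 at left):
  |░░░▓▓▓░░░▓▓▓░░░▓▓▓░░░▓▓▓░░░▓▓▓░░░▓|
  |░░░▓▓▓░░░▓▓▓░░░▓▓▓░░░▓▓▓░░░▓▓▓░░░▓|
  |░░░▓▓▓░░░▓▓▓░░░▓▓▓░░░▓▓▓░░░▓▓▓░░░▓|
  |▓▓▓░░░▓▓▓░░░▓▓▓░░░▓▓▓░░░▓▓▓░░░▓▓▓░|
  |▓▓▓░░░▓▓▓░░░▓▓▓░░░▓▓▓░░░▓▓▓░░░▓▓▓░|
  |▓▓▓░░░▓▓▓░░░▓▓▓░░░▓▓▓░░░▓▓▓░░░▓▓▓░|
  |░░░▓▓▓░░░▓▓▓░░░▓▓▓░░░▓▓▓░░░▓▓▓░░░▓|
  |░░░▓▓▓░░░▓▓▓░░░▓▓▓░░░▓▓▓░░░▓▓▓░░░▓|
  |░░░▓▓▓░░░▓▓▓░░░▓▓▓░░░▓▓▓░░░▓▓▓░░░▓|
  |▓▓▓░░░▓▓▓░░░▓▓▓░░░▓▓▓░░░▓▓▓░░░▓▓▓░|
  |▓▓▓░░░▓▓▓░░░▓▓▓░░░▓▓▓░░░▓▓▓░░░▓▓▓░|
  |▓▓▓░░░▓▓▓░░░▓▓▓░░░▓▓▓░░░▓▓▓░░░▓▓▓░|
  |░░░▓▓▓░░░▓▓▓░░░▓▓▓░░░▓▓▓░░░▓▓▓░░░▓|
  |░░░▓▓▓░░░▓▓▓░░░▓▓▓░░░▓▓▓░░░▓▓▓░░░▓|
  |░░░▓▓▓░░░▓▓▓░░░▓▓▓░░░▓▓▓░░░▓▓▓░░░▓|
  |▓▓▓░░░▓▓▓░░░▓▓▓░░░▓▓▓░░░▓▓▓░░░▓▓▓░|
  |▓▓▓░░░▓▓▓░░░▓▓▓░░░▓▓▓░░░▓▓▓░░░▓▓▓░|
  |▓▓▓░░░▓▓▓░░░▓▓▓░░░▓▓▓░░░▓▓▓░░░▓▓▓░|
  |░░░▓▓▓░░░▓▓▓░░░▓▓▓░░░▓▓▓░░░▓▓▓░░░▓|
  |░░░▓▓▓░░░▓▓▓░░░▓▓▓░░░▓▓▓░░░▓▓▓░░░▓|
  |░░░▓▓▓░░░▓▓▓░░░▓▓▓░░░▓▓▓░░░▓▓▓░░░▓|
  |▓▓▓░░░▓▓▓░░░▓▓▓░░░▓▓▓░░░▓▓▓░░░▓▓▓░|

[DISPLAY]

░░░▓▓▓░░░▓▓▓░░░▓▓▓░░░▓▓▓░░░▓▓▓░░░▓   
░░░▓▓▓░░░▓▓▓░░░▓▓▓░░░▓▓▓░░░▓▓▓░░░▓   
░░░▓▓▓░░░▓▓▓░░░▓▓▓░░░▓▓▓░░░▓▓▓░░░▓   
▓▓▓░░░▓▓▓░░░▓▓▓░░░▓▓▓░░░▓▓▓░░░▓▓▓░   
▓▓▓░░░▓▓▓░░░▓▓▓░░░▓▓▓░░░▓▓▓░░░▓▓▓░   
▓▓▓░░░▓▓▓░░░▓▓▓░░░▓▓▓░░░▓▓▓░░░▓▓▓░   
░░░▓▓▓░░░▓▓▓░░░▓▓▓░░░▓▓▓░░░▓▓▓░░░▓   
░░░▓▓▓░░░▓▓▓░░░▓▓▓░░░▓▓▓░░░▓▓▓░░░▓   
░░░▓▓▓░░░▓▓▓░░░▓▓▓░░░▓▓▓░░░▓▓▓░░░▓   
▓▓▓░░░▓▓▓░░░▓▓▓░░░▓▓▓░░░▓▓▓░░░▓▓▓░   
▓▓▓░░░▓▓▓░░░▓▓▓░░░▓▓▓░░░▓▓▓░░░▓▓▓░   
▓▓▓░░░▓▓▓░░░▓▓▓░░░▓▓▓░░░▓▓▓░░░▓▓▓░   
░░░▓▓▓░░░▓▓▓░░░▓▓▓░░░▓▓▓░░░▓▓▓░░░▓   
░░░▓▓▓░░░▓▓▓░░░▓▓▓░░░▓▓▓░░░▓▓▓░░░▓   
░░░▓▓▓░░░▓▓▓░░░▓▓▓░░░▓▓▓░░░▓▓▓░░░▓   
▓▓▓░░░▓▓▓░░░▓▓▓░░░▓▓▓░░░▓▓▓░░░▓▓▓░   
▓▓▓░░░▓▓▓░░░▓▓▓░░░▓▓▓░░░▓▓▓░░░▓▓▓░   
▓▓▓░░░▓▓▓░░░▓▓▓░░░▓▓▓░░░▓▓▓░░░▓▓▓░   
░░░▓▓▓░░░▓▓▓░░░▓▓▓░░░▓▓▓░░░▓▓▓░░░▓   
░░░▓▓▓░░░▓▓▓░░░▓▓▓░░░▓▓▓░░░▓▓▓░░░▓   
░░░▓▓▓░░░▓▓▓░░░▓▓▓░░░▓▓▓░░░▓▓▓░░░▓   
▓▓▓░░░▓▓▓░░░▓▓▓░░░▓▓▓░░░▓▓▓░░░▓▓▓░   
                                     
                                     
                                     


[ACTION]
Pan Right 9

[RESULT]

▓▓▓░░░▓▓▓░░░▓▓▓░░░▓▓▓░░░▓            
▓▓▓░░░▓▓▓░░░▓▓▓░░░▓▓▓░░░▓            
▓▓▓░░░▓▓▓░░░▓▓▓░░░▓▓▓░░░▓            
░░░▓▓▓░░░▓▓▓░░░▓▓▓░░░▓▓▓░            
░░░▓▓▓░░░▓▓▓░░░▓▓▓░░░▓▓▓░            
░░░▓▓▓░░░▓▓▓░░░▓▓▓░░░▓▓▓░            
▓▓▓░░░▓▓▓░░░▓▓▓░░░▓▓▓░░░▓            
▓▓▓░░░▓▓▓░░░▓▓▓░░░▓▓▓░░░▓            
▓▓▓░░░▓▓▓░░░▓▓▓░░░▓▓▓░░░▓            
░░░▓▓▓░░░▓▓▓░░░▓▓▓░░░▓▓▓░            
░░░▓▓▓░░░▓▓▓░░░▓▓▓░░░▓▓▓░            
░░░▓▓▓░░░▓▓▓░░░▓▓▓░░░▓▓▓░            
▓▓▓░░░▓▓▓░░░▓▓▓░░░▓▓▓░░░▓            
▓▓▓░░░▓▓▓░░░▓▓▓░░░▓▓▓░░░▓            
▓▓▓░░░▓▓▓░░░▓▓▓░░░▓▓▓░░░▓            
░░░▓▓▓░░░▓▓▓░░░▓▓▓░░░▓▓▓░            
░░░▓▓▓░░░▓▓▓░░░▓▓▓░░░▓▓▓░            
░░░▓▓▓░░░▓▓▓░░░▓▓▓░░░▓▓▓░            
▓▓▓░░░▓▓▓░░░▓▓▓░░░▓▓▓░░░▓            
▓▓▓░░░▓▓▓░░░▓▓▓░░░▓▓▓░░░▓            
▓▓▓░░░▓▓▓░░░▓▓▓░░░▓▓▓░░░▓            
░░░▓▓▓░░░▓▓▓░░░▓▓▓░░░▓▓▓░            
                                     
                                     
                                     


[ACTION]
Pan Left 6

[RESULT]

▓▓▓░░░▓▓▓░░░▓▓▓░░░▓▓▓░░░▓▓▓░░░▓      
▓▓▓░░░▓▓▓░░░▓▓▓░░░▓▓▓░░░▓▓▓░░░▓      
▓▓▓░░░▓▓▓░░░▓▓▓░░░▓▓▓░░░▓▓▓░░░▓      
░░░▓▓▓░░░▓▓▓░░░▓▓▓░░░▓▓▓░░░▓▓▓░      
░░░▓▓▓░░░▓▓▓░░░▓▓▓░░░▓▓▓░░░▓▓▓░      
░░░▓▓▓░░░▓▓▓░░░▓▓▓░░░▓▓▓░░░▓▓▓░      
▓▓▓░░░▓▓▓░░░▓▓▓░░░▓▓▓░░░▓▓▓░░░▓      
▓▓▓░░░▓▓▓░░░▓▓▓░░░▓▓▓░░░▓▓▓░░░▓      
▓▓▓░░░▓▓▓░░░▓▓▓░░░▓▓▓░░░▓▓▓░░░▓      
░░░▓▓▓░░░▓▓▓░░░▓▓▓░░░▓▓▓░░░▓▓▓░      
░░░▓▓▓░░░▓▓▓░░░▓▓▓░░░▓▓▓░░░▓▓▓░      
░░░▓▓▓░░░▓▓▓░░░▓▓▓░░░▓▓▓░░░▓▓▓░      
▓▓▓░░░▓▓▓░░░▓▓▓░░░▓▓▓░░░▓▓▓░░░▓      
▓▓▓░░░▓▓▓░░░▓▓▓░░░▓▓▓░░░▓▓▓░░░▓      
▓▓▓░░░▓▓▓░░░▓▓▓░░░▓▓▓░░░▓▓▓░░░▓      
░░░▓▓▓░░░▓▓▓░░░▓▓▓░░░▓▓▓░░░▓▓▓░      
░░░▓▓▓░░░▓▓▓░░░▓▓▓░░░▓▓▓░░░▓▓▓░      
░░░▓▓▓░░░▓▓▓░░░▓▓▓░░░▓▓▓░░░▓▓▓░      
▓▓▓░░░▓▓▓░░░▓▓▓░░░▓▓▓░░░▓▓▓░░░▓      
▓▓▓░░░▓▓▓░░░▓▓▓░░░▓▓▓░░░▓▓▓░░░▓      
▓▓▓░░░▓▓▓░░░▓▓▓░░░▓▓▓░░░▓▓▓░░░▓      
░░░▓▓▓░░░▓▓▓░░░▓▓▓░░░▓▓▓░░░▓▓▓░      
                                     
                                     
                                     


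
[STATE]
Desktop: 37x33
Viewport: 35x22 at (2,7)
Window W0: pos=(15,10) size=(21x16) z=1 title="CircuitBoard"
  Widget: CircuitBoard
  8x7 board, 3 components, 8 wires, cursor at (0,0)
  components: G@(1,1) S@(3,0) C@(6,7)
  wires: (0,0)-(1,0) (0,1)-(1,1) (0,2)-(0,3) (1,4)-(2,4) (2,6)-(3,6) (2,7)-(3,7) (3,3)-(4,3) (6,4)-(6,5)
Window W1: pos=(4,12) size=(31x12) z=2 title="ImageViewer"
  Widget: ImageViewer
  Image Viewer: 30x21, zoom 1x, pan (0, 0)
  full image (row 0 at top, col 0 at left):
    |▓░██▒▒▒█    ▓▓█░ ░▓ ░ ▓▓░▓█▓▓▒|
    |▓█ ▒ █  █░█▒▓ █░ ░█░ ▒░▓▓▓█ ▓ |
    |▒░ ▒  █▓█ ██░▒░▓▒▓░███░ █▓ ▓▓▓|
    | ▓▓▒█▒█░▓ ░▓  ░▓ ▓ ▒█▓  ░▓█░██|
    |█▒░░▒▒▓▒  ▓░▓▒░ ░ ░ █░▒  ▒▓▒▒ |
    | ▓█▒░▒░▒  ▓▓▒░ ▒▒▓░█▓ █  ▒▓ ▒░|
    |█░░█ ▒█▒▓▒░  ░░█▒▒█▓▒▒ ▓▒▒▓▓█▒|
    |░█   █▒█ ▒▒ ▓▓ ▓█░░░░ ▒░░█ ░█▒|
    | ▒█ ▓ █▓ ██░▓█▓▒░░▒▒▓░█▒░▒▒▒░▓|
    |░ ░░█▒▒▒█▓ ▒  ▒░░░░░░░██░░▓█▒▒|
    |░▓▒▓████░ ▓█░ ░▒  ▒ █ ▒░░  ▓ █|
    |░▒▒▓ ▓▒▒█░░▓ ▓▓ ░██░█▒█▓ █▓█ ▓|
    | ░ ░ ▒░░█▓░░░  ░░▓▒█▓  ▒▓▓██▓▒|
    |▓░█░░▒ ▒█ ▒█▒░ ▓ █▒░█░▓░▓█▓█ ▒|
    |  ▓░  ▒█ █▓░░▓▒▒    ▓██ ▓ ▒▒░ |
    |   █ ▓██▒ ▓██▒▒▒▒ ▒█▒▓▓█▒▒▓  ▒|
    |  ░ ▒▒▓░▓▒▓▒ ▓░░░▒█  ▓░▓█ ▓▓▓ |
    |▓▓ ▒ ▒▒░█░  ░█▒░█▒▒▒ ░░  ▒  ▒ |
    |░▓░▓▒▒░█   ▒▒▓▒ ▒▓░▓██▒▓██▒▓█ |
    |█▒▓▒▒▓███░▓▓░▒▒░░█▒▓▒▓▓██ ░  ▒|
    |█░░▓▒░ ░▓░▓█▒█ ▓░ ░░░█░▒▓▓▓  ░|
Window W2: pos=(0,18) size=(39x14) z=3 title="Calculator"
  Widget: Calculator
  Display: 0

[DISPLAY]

                                   
                                   
                                   
             ┏━━━━━━━━━━━━━━━━━━━┓ 
             ┃ CircuitBoard      ┃ 
  ┏━━━━━━━━━━━━━━━━━━━━━━━━━━━━━┓┨ 
  ┃ ImageViewer                 ┃┃ 
  ┠─────────────────────────────┨┃ 
  ┃▓░██▒▒▒█    ▓▓█░ ░▓ ░ ▓▓░▓█▓▓┃┃ 
  ┃▓█ ▒ █  █░█▒▓ █░ ░█░ ▒░▓▓▓█ ▓┃┃ 
  ┃▒░ ▒  █▓█ ██░▒░▓▒▓░███░ █▓ ▓▓┃┃ 
━━━━━━━━━━━━━━━━━━━━━━━━━━━━━━━━━━━
Calculator                         
───────────────────────────────────
                                   
───┬───┬───┬───┐                   
 7 │ 8 │ 9 │ ÷ │                   
───┼───┼───┼───┤                   
 4 │ 5 │ 6 │ × │                   
───┼───┼───┼───┤                   
 1 │ 2 │ 3 │ - │                   
───┼───┼───┼───┤                   


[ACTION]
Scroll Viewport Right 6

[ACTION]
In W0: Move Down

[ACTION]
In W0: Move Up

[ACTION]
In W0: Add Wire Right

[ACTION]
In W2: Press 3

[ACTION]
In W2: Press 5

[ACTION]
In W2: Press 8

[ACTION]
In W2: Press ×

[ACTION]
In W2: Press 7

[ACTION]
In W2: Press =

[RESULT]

                                   
                                   
                                   
             ┏━━━━━━━━━━━━━━━━━━━┓ 
             ┃ CircuitBoard      ┃ 
  ┏━━━━━━━━━━━━━━━━━━━━━━━━━━━━━┓┨ 
  ┃ ImageViewer                 ┃┃ 
  ┠─────────────────────────────┨┃ 
  ┃▓░██▒▒▒█    ▓▓█░ ░▓ ░ ▓▓░▓█▓▓┃┃ 
  ┃▓█ ▒ █  █░█▒▓ █░ ░█░ ▒░▓▓▓█ ▓┃┃ 
  ┃▒░ ▒  █▓█ ██░▒░▓▒▓░███░ █▓ ▓▓┃┃ 
━━━━━━━━━━━━━━━━━━━━━━━━━━━━━━━━━━━
Calculator                         
───────────────────────────────────
                                250
───┬───┬───┬───┐                   
 7 │ 8 │ 9 │ ÷ │                   
───┼───┼───┼───┤                   
 4 │ 5 │ 6 │ × │                   
───┼───┼───┼───┤                   
 1 │ 2 │ 3 │ - │                   
───┼───┼───┼───┤                   


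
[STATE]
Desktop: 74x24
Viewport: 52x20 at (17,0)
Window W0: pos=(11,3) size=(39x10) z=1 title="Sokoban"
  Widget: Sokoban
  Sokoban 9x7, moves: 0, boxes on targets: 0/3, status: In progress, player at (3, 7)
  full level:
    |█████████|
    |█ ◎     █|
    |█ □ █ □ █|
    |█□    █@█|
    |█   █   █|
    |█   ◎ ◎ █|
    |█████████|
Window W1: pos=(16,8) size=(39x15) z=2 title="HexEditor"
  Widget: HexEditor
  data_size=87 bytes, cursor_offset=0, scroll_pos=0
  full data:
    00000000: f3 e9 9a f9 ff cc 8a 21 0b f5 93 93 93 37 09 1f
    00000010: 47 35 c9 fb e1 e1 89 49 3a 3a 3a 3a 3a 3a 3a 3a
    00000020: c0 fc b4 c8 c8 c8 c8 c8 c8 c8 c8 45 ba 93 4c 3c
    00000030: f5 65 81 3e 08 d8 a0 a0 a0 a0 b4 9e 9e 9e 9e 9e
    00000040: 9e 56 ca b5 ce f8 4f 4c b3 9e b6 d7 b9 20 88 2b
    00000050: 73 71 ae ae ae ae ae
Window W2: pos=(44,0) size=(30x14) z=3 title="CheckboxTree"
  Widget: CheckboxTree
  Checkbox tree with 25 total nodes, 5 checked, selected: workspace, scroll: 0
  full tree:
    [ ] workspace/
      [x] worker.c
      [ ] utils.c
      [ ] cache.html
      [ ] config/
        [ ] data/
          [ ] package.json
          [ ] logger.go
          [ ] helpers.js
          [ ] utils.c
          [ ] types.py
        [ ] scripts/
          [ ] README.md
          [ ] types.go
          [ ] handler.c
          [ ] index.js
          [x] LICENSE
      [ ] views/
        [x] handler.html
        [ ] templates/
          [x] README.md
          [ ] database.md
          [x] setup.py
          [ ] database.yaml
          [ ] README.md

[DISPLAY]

                           ┏━━━━━━━━━━━━━━━━━━━━━━━━
                           ┃ CheckboxTree           
                           ┠────────────────────────
━━━━━━━━━━━━━━━━━━━━━━━━━━━┃>[-] workspace/         
ban                        ┃   [x] worker.c         
───────────────────────────┃   [ ] utils.c          
████                       ┃   [ ] cache.html       
   █                       ┃   [-] config/          
━━━━━━━━━━━━━━━━━━━━━━━━━━━┃     [ ] data/          
 HexEditor                 ┃       [ ] package.json 
───────────────────────────┃       [ ] logger.go    
00000000  F3 e9 9a f9 ff cc┃       [ ] helpers.js   
00000010  47 35 c9 fb e1 e1┃       [ ] utils.c      
00000020  c0 fc b4 c8 c8 c8┗━━━━━━━━━━━━━━━━━━━━━━━━
00000030  f5 65 81 3e 08 d8 a0 a0  a0┃              
00000040  9e 56 ca b5 ce f8 4f 4c  b3┃              
00000050  73 71 ae ae ae ae ae       ┃              
                                     ┃              
                                     ┃              
                                     ┃              


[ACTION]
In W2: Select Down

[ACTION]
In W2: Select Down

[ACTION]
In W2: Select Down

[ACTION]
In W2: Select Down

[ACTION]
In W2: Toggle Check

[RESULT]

                           ┏━━━━━━━━━━━━━━━━━━━━━━━━
                           ┃ CheckboxTree           
                           ┠────────────────────────
━━━━━━━━━━━━━━━━━━━━━━━━━━━┃ [-] workspace/         
ban                        ┃   [x] worker.c         
───────────────────────────┃   [ ] utils.c          
████                       ┃   [ ] cache.html       
   █                       ┃>  [x] config/          
━━━━━━━━━━━━━━━━━━━━━━━━━━━┃     [x] data/          
 HexEditor                 ┃       [x] package.json 
───────────────────────────┃       [x] logger.go    
00000000  F3 e9 9a f9 ff cc┃       [x] helpers.js   
00000010  47 35 c9 fb e1 e1┃       [x] utils.c      
00000020  c0 fc b4 c8 c8 c8┗━━━━━━━━━━━━━━━━━━━━━━━━
00000030  f5 65 81 3e 08 d8 a0 a0  a0┃              
00000040  9e 56 ca b5 ce f8 4f 4c  b3┃              
00000050  73 71 ae ae ae ae ae       ┃              
                                     ┃              
                                     ┃              
                                     ┃              


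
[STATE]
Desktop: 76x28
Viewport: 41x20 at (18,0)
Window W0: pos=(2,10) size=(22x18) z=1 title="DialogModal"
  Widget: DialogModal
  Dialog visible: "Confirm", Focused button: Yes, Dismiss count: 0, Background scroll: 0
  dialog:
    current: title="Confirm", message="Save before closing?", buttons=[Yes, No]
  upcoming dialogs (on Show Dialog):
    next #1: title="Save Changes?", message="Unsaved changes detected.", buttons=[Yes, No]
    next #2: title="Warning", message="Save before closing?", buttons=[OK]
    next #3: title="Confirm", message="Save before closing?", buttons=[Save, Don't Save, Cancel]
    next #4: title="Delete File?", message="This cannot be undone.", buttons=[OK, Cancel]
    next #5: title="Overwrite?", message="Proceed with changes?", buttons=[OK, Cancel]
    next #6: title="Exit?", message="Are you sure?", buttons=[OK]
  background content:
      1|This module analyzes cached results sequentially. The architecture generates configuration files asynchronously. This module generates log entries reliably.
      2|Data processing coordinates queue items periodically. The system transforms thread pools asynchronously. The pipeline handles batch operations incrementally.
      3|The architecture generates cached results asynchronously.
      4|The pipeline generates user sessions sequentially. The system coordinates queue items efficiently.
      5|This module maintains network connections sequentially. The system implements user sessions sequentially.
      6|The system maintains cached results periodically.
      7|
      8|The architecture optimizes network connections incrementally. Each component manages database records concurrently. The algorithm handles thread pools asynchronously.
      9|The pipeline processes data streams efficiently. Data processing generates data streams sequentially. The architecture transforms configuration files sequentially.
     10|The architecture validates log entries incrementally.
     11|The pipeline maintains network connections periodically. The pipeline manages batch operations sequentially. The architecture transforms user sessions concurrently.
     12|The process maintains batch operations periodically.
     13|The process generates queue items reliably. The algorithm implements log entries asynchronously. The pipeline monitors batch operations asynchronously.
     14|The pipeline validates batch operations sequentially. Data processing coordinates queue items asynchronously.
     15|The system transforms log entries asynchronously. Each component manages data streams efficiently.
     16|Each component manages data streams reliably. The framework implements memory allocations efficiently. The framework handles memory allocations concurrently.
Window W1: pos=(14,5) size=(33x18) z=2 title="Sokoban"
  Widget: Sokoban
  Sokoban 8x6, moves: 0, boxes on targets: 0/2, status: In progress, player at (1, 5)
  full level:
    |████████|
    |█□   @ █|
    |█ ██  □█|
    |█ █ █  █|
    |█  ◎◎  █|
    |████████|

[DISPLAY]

                                         
                                         
                                         
                                         
                                         
━━━━━━━━━━━━━━━━━━━━━━━━━━━━┓            
koban                       ┃            
────────────────────────────┨            
█████                       ┃            
  @ █                       ┃            
█  □█                       ┃            
 █  █                       ┃            
◎◎  █                       ┃            
█████                       ┃            
es: 0  0/2                  ┃            
                            ┃            
                            ┃            
                            ┃            
                            ┃            
                            ┃            


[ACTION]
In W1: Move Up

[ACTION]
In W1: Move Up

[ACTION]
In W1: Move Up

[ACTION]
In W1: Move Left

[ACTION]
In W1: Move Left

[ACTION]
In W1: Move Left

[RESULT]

                                         
                                         
                                         
                                         
                                         
━━━━━━━━━━━━━━━━━━━━━━━━━━━━┓            
koban                       ┃            
────────────────────────────┨            
█████                       ┃            
    █                       ┃            
█  □█                       ┃            
 █  █                       ┃            
◎◎  █                       ┃            
█████                       ┃            
es: 3  0/2                  ┃            
                            ┃            
                            ┃            
                            ┃            
                            ┃            
                            ┃            


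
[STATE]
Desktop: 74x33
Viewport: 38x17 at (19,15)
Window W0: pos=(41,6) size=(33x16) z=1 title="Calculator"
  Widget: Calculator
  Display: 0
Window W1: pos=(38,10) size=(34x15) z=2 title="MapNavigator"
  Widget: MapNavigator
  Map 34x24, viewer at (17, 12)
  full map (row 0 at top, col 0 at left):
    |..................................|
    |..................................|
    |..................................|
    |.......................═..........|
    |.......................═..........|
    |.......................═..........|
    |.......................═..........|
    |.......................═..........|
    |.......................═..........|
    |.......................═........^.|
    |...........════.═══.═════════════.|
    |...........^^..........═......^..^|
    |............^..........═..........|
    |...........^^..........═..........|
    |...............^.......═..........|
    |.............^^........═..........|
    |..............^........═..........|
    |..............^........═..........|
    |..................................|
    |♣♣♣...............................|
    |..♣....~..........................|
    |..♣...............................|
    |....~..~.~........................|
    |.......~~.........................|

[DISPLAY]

                   ┃..................
                   ┃..........════.═══
                   ┃..........^^......
                   ┃...........^....@.
                   ┃..........^^......
                   ┃..............^...
                   ┃............^^....
                   ┃.............^....
                   ┃.............^....
                   ┗━━━━━━━━━━━━━━━━━━
                                      
                                      
                                      
                                      
                                      
                                      
                                      


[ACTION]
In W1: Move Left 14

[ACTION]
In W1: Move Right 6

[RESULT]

                   ┃       ...........
                   ┃       ...........
                   ┃       ...........
                   ┃       .........@.
                   ┃       ...........
                   ┃       ...........
                   ┃       ...........
                   ┃       ...........
                   ┃       ...........
                   ┗━━━━━━━━━━━━━━━━━━
                                      
                                      
                                      
                                      
                                      
                                      
                                      


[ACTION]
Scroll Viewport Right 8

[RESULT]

           ┃       ...................
           ┃       ...........════.═══
           ┃       ...........^^......
           ┃       .........@..^......
           ┃       ...........^^......
           ┃       ...............^...
           ┃       .............^^....
           ┃       ..............^....
           ┃       ..............^....
           ┗━━━━━━━━━━━━━━━━━━━━━━━━━━
                                      
                                      
                                      
                                      
                                      
                                      
                                      


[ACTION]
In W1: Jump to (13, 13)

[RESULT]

           ┃   ...........════.═══.═══
           ┃   ...........^^..........
           ┃   ............^..........
           ┃   ...........^^@.........
           ┃   ...............^.......
           ┃   .............^^........
           ┃   ..............^........
           ┃   ..............^........
           ┃   .......................
           ┗━━━━━━━━━━━━━━━━━━━━━━━━━━
                                      
                                      
                                      
                                      
                                      
                                      
                                      


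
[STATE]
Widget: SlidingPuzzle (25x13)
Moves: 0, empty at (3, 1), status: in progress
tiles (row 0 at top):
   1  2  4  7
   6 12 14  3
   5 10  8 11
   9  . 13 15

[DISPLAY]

┌────┬────┬────┬────┐    
│  1 │  2 │  4 │  7 │    
├────┼────┼────┼────┤    
│  6 │ 12 │ 14 │  3 │    
├────┼────┼────┼────┤    
│  5 │ 10 │  8 │ 11 │    
├────┼────┼────┼────┤    
│  9 │    │ 13 │ 15 │    
└────┴────┴────┴────┘    
Moves: 0                 
                         
                         
                         


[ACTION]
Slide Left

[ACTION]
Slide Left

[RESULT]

┌────┬────┬────┬────┐    
│  1 │  2 │  4 │  7 │    
├────┼────┼────┼────┤    
│  6 │ 12 │ 14 │  3 │    
├────┼────┼────┼────┤    
│  5 │ 10 │  8 │ 11 │    
├────┼────┼────┼────┤    
│  9 │ 13 │ 15 │    │    
└────┴────┴────┴────┘    
Moves: 2                 
                         
                         
                         


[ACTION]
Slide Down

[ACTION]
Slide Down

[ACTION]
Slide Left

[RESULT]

┌────┬────┬────┬────┐    
│  1 │  2 │  4 │  7 │    
├────┼────┼────┼────┤    
│  6 │ 12 │ 14 │    │    
├────┼────┼────┼────┤    
│  5 │ 10 │  8 │  3 │    
├────┼────┼────┼────┤    
│  9 │ 13 │ 15 │ 11 │    
└────┴────┴────┴────┘    
Moves: 4                 
                         
                         
                         


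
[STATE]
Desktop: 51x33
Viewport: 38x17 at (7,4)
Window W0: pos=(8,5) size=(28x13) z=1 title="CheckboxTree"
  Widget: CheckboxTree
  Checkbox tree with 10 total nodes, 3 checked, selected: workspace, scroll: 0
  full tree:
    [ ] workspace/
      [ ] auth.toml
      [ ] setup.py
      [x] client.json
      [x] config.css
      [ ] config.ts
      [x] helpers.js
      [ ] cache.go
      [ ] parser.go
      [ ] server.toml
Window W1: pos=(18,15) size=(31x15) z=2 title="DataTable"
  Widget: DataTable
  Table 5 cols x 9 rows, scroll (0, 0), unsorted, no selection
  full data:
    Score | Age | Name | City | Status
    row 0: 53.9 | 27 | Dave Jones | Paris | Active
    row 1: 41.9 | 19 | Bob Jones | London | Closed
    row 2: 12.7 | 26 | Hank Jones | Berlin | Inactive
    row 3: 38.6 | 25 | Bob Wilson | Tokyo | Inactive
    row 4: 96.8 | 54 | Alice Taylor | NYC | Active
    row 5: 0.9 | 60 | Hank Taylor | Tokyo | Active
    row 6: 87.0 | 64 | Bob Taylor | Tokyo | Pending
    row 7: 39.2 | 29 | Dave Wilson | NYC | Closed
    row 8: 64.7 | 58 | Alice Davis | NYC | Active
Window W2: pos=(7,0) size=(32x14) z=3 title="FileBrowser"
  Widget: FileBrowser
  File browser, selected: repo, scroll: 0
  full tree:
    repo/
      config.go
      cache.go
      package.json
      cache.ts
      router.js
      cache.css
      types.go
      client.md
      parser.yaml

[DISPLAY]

┃    config.go                 ┃      
┃    cache.go                  ┃      
┃    package.json              ┃      
┃    cache.ts                  ┃      
┃    router.js                 ┃      
┃    cache.css                 ┃      
┃    types.go                  ┃      
┃    client.md                 ┃      
┃    parser.yaml               ┃      
┗━━━━━━━━━━━━━━━━━━━━━━━━━━━━━━┛      
 ┃   [x] helpers.js         ┃         
 ┃   [ ] ca┏━━━━━━━━━━━━━━━━━━━━━━━━━━
 ┃   [ ] pa┃ DataTable                
 ┗━━━━━━━━━┠──────────────────────────
           ┃Score│Age│Name        │Cit
           ┃─────┼───┼────────────┼───
           ┃53.9 │27 │Dave Jones  │Par


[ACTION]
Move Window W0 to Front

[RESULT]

┃    config.go                 ┃      
┃┏━━━━━━━━━━━━━━━━━━━━━━━━━━┓  ┃      
┃┃ CheckboxTree             ┃  ┃      
┃┠──────────────────────────┨  ┃      
┃┃>[-] workspace/           ┃  ┃      
┃┃   [ ] auth.toml          ┃  ┃      
┃┃   [ ] setup.py           ┃  ┃      
┃┃   [x] client.json        ┃  ┃      
┃┃   [x] config.css         ┃  ┃      
┗┃   [ ] config.ts          ┃━━┛      
 ┃   [x] helpers.js         ┃         
 ┃   [ ] cache.go           ┃━━━━━━━━━
 ┃   [ ] parser.go          ┃         
 ┗━━━━━━━━━━━━━━━━━━━━━━━━━━┛─────────
           ┃Score│Age│Name        │Cit
           ┃─────┼───┼────────────┼───
           ┃53.9 │27 │Dave Jones  │Par


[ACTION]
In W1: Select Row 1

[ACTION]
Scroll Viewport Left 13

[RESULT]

       ┃    config.go                 
       ┃┏━━━━━━━━━━━━━━━━━━━━━━━━━━┓  
       ┃┃ CheckboxTree             ┃  
       ┃┠──────────────────────────┨  
       ┃┃>[-] workspace/           ┃  
       ┃┃   [ ] auth.toml          ┃  
       ┃┃   [ ] setup.py           ┃  
       ┃┃   [x] client.json        ┃  
       ┃┃   [x] config.css         ┃  
       ┗┃   [ ] config.ts          ┃━━
        ┃   [x] helpers.js         ┃  
        ┃   [ ] cache.go           ┃━━
        ┃   [ ] parser.go          ┃  
        ┗━━━━━━━━━━━━━━━━━━━━━━━━━━┛──
                  ┃Score│Age│Name     
                  ┃─────┼───┼─────────
                  ┃53.9 │27 │Dave Jone


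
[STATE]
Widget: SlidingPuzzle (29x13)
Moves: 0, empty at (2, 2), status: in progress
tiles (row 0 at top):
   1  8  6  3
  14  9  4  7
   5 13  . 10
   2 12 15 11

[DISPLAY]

┌────┬────┬────┬────┐        
│  1 │  8 │  6 │  3 │        
├────┼────┼────┼────┤        
│ 14 │  9 │  4 │  7 │        
├────┼────┼────┼────┤        
│  5 │ 13 │    │ 10 │        
├────┼────┼────┼────┤        
│  2 │ 12 │ 15 │ 11 │        
└────┴────┴────┴────┘        
Moves: 0                     
                             
                             
                             


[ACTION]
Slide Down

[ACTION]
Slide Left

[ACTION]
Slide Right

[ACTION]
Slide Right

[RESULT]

┌────┬────┬────┬────┐        
│  1 │  8 │  6 │  3 │        
├────┼────┼────┼────┤        
│ 14 │    │  9 │  7 │        
├────┼────┼────┼────┤        
│  5 │ 13 │  4 │ 10 │        
├────┼────┼────┼────┤        
│  2 │ 12 │ 15 │ 11 │        
└────┴────┴────┴────┘        
Moves: 4                     
                             
                             
                             


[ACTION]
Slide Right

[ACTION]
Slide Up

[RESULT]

┌────┬────┬────┬────┐        
│  1 │  8 │  6 │  3 │        
├────┼────┼────┼────┤        
│  5 │ 14 │  9 │  7 │        
├────┼────┼────┼────┤        
│    │ 13 │  4 │ 10 │        
├────┼────┼────┼────┤        
│  2 │ 12 │ 15 │ 11 │        
└────┴────┴────┴────┘        
Moves: 6                     
                             
                             
                             


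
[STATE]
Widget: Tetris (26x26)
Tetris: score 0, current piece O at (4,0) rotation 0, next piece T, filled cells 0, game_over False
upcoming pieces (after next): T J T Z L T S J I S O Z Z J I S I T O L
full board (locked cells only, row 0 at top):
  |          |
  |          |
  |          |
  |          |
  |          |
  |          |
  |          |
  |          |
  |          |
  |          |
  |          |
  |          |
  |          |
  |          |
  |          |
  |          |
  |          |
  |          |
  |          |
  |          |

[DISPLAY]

    ▓▓    │Next:          
    ▓▓    │ ▒             
          │▒▒▒            
          │               
          │               
          │               
          │Score:         
          │0              
          │               
          │               
          │               
          │               
          │               
          │               
          │               
          │               
          │               
          │               
          │               
          │               
          │               
          │               
          │               
          │               
          │               
          │               


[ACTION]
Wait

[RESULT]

          │Next:          
    ▓▓    │ ▒             
    ▓▓    │▒▒▒            
          │               
          │               
          │               
          │Score:         
          │0              
          │               
          │               
          │               
          │               
          │               
          │               
          │               
          │               
          │               
          │               
          │               
          │               
          │               
          │               
          │               
          │               
          │               
          │               


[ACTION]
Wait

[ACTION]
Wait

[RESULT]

          │Next:          
          │ ▒             
          │▒▒▒            
    ▓▓    │               
    ▓▓    │               
          │               
          │Score:         
          │0              
          │               
          │               
          │               
          │               
          │               
          │               
          │               
          │               
          │               
          │               
          │               
          │               
          │               
          │               
          │               
          │               
          │               
          │               
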